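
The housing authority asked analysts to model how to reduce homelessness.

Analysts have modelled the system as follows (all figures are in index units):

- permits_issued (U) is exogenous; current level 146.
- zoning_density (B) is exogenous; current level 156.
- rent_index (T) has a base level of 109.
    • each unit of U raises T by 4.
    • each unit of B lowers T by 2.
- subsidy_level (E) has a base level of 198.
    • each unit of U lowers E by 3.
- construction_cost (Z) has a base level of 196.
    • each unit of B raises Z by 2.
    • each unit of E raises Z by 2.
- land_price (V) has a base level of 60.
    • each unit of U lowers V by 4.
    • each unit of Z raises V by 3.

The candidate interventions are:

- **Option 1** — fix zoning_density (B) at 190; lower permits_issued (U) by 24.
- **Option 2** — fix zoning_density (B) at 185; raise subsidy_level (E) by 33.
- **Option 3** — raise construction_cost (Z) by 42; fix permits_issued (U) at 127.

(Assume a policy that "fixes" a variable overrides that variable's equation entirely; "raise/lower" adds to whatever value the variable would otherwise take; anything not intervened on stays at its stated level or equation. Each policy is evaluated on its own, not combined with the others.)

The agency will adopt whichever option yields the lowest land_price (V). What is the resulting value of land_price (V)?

Option 1 (B := 190, U − 24):
  U = 146 − 24 = 122
  B = 190
  E = 198 − 3·122 = -168
  Z = 196 + 2·190 + 2·(-168) = 240
  V = 60 − 4·122 + 3·240 = 292
Option 2 (B := 185, E + 33):
  U = 146
  B = 185
  E = 198 − 3·146 (+33 from intervention) = -207
  Z = 196 + 2·185 + 2·(-207) = 152
  V = 60 − 4·146 + 3·152 = -68
Option 3 (Z + 42, U := 127):
  U = 127
  B = 156
  E = 198 − 3·127 = -183
  Z = 196 + 2·156 + 2·(-183) (+42 from intervention) = 184
  V = 60 − 4·127 + 3·184 = 104
Comparing — Option 1: V=292, Option 2: V=-68, Option 3: V=104. Lowest is -68 (Option 2).

-68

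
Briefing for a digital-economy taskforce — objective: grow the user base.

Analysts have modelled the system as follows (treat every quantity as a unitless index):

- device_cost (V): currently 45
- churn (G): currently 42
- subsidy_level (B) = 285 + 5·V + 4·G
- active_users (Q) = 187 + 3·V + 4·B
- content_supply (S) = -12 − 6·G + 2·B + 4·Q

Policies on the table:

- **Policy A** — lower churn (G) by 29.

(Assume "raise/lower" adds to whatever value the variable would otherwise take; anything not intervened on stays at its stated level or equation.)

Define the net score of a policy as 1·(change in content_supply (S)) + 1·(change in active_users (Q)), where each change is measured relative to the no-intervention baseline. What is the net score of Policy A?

-2378

Baseline:
  V = 45
  G = 42
  B = 285 + 5·45 + 4·42 = 678
  Q = 187 + 3·45 + 4·678 = 3034
  S = -12 − 6·42 + 2·678 + 4·3034 = 13228
Policy A (G − 29):
  V = 45
  G = 42 − 29 = 13
  B = 285 + 5·45 + 4·13 = 562
  Q = 187 + 3·45 + 4·562 = 2570
  S = -12 − 6·13 + 2·562 + 4·2570 = 11314
ΔS = 11314 − 13228 = -1914; ΔQ = 2570 − 3034 = -464
Score = 1·(-1914) + 1·(-464) = -2378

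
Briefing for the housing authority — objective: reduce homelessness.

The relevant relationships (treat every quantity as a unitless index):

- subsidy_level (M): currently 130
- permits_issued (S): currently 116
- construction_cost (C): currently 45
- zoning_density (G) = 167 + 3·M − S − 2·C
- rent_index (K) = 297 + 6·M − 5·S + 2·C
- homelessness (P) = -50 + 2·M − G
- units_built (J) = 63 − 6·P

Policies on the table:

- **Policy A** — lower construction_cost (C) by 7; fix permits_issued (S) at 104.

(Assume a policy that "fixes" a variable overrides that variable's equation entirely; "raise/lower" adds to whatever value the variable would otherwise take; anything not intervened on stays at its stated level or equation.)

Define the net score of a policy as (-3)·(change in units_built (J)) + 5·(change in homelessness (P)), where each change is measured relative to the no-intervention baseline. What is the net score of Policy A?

-598

Baseline:
  M = 130
  S = 116
  C = 45
  G = 167 + 3·130 − 116 − 2·45 = 351
  P = -50 + 2·130 − 351 = -141
  J = 63 − 6·(-141) = 909
Policy A (C − 7, S := 104):
  M = 130
  S = 104
  C = 45 − 7 = 38
  G = 167 + 3·130 − 104 − 2·38 = 377
  P = -50 + 2·130 − 377 = -167
  J = 63 − 6·(-167) = 1065
ΔJ = 1065 − 909 = 156; ΔP = -167 − (-141) = -26
Score = (-3)·156 + 5·(-26) = -598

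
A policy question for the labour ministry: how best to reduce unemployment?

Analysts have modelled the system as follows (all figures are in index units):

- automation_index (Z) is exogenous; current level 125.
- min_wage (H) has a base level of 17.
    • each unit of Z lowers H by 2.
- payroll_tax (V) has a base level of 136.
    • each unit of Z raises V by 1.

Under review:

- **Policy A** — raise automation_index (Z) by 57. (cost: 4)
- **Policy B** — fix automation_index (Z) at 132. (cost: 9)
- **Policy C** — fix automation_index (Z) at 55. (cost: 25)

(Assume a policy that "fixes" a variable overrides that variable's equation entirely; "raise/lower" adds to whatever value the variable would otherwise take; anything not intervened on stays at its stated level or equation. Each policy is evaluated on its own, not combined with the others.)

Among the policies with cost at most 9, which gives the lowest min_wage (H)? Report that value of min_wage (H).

Policy A (Z + 57):
  Z = 125 + 57 = 182
  H = 17 − 2·182 = -347
Policy B (Z := 132):
  Z = 132
  H = 17 − 2·132 = -247
Comparing — Policy A: H=-347, Policy B: H=-247. Lowest is -347 (Policy A).

-347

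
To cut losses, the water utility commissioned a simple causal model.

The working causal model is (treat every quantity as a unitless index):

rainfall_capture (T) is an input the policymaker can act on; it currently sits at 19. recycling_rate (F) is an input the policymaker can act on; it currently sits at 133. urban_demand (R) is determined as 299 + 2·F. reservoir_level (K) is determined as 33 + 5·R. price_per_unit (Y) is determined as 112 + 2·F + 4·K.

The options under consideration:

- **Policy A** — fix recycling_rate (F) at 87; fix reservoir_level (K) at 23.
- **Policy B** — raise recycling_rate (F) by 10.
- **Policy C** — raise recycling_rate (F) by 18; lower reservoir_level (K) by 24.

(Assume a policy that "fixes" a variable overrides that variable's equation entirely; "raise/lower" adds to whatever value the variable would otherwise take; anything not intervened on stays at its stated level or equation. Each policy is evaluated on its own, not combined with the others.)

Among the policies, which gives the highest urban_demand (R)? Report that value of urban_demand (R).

Policy A (F := 87, K := 23):
  F = 87
  R = 299 + 2·87 = 473
Policy B (F + 10):
  F = 133 + 10 = 143
  R = 299 + 2·143 = 585
Policy C (F + 18, K − 24):
  F = 133 + 18 = 151
  R = 299 + 2·151 = 601
Comparing — Policy A: R=473, Policy B: R=585, Policy C: R=601. Highest is 601 (Policy C).

601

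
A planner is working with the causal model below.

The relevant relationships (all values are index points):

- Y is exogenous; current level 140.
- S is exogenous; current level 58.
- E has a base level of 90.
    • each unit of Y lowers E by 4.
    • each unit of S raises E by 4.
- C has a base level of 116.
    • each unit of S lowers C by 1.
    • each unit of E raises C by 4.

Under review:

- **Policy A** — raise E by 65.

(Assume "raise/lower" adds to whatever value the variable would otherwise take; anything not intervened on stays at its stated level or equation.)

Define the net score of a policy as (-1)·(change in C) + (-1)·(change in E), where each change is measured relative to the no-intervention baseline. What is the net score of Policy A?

Baseline:
  Y = 140
  S = 58
  E = 90 − 4·140 + 4·58 = -238
  C = 116 − 58 + 4·(-238) = -894
Policy A (E + 65):
  Y = 140
  S = 58
  E = 90 − 4·140 + 4·58 (+65 from intervention) = -173
  C = 116 − 58 + 4·(-173) = -634
ΔC = -634 − (-894) = 260; ΔE = -173 − (-238) = 65
Score = (-1)·260 + (-1)·65 = -325

-325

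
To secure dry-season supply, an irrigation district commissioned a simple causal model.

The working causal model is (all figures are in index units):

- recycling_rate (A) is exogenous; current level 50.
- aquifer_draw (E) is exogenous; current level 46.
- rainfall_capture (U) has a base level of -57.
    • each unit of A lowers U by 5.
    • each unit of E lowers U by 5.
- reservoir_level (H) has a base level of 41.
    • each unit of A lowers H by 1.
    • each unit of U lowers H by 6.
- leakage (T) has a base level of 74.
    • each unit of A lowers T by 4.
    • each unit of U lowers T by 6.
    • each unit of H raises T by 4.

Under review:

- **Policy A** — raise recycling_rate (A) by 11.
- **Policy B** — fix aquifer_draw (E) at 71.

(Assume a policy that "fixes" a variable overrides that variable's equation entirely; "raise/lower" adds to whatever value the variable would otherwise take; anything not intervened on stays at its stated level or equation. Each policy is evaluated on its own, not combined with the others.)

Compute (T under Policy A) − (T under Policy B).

Policy A (A + 11):
  A = 50 + 11 = 61
  E = 46
  U = -57 − 5·61 − 5·46 = -592
  H = 41 − 61 − 6·(-592) = 3532
  T = 74 − 4·61 − 6·(-592) + 4·3532 = 17510
Policy B (E := 71):
  A = 50
  E = 71
  U = -57 − 5·50 − 5·71 = -662
  H = 41 − 50 − 6·(-662) = 3963
  T = 74 − 4·50 − 6·(-662) + 4·3963 = 19698
T: 17510 − 19698 = -2188

-2188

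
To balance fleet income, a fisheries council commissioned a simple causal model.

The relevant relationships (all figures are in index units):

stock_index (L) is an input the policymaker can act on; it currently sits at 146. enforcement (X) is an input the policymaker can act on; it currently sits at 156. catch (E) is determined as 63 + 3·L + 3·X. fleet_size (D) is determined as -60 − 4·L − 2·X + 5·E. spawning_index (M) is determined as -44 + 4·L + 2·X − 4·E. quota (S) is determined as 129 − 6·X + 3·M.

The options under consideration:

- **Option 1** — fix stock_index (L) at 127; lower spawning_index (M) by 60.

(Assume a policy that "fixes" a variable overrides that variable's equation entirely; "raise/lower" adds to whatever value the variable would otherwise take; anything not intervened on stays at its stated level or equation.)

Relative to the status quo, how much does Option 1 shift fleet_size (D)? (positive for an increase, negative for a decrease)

-209

Baseline:
  L = 146
  X = 156
  E = 63 + 3·146 + 3·156 = 969
  D = -60 − 4·146 − 2·156 + 5·969 = 3889
Option 1 (L := 127, M − 60):
  L = 127
  X = 156
  E = 63 + 3·127 + 3·156 = 912
  D = -60 − 4·127 − 2·156 + 5·912 = 3680
Change in D: 3680 − 3889 = -209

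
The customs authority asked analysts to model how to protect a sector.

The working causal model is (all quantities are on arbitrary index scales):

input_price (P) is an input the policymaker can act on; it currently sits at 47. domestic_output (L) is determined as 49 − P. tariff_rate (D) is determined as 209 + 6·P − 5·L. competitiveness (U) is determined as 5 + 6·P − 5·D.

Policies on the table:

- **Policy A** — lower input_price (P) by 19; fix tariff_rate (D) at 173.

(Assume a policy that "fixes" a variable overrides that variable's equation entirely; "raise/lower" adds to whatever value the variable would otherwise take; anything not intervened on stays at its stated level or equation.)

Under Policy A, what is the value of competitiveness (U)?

-692

Policy A (P − 19, D := 173):
  P = 47 − 19 = 28
  L = 49 − 28 = 21
  D = 173
  U = 5 + 6·28 − 5·173 = -692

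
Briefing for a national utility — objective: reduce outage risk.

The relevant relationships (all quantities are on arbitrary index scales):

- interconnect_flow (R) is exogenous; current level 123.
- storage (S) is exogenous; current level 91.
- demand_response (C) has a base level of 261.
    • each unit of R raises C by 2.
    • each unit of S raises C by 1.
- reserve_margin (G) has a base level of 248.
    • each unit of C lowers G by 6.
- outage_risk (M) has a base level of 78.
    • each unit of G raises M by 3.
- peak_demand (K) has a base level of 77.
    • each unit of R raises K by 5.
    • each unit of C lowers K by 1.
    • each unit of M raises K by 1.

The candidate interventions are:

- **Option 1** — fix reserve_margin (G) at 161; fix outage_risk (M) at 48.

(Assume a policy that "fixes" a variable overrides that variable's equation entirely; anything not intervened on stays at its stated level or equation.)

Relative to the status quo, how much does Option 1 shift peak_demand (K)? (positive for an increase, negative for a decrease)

Baseline:
  R = 123
  S = 91
  C = 261 + 2·123 + 91 = 598
  G = 248 − 6·598 = -3340
  M = 78 + 3·(-3340) = -9942
  K = 77 + 5·123 − 598 + (-9942) = -9848
Option 1 (G := 161, M := 48):
  R = 123
  S = 91
  C = 261 + 2·123 + 91 = 598
  G = 161
  M = 48
  K = 77 + 5·123 − 598 + 48 = 142
Change in K: 142 − (-9848) = 9990

9990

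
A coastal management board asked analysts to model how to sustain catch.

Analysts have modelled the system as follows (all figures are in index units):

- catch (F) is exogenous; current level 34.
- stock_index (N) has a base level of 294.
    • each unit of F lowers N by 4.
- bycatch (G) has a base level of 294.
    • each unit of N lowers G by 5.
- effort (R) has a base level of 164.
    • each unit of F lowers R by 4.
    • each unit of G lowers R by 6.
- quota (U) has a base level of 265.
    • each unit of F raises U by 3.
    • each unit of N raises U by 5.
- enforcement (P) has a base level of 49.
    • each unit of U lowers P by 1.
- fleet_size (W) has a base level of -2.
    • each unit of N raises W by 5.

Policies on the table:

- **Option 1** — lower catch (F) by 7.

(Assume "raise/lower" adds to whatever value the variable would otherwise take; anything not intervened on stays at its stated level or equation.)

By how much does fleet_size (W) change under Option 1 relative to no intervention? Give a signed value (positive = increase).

Baseline:
  F = 34
  N = 294 − 4·34 = 158
  W = -2 + 5·158 = 788
Option 1 (F − 7):
  F = 34 − 7 = 27
  N = 294 − 4·27 = 186
  W = -2 + 5·186 = 928
Change in W: 928 − 788 = 140

140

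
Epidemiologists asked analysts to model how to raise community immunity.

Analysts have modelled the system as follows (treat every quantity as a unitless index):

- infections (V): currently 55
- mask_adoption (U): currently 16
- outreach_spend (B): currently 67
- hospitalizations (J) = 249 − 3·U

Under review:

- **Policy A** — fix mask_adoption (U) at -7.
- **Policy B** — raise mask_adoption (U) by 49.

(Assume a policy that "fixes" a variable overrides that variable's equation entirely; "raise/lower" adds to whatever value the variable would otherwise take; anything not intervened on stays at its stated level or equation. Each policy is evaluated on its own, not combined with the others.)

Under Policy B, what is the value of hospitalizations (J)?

54

Policy B (U + 49):
  U = 16 + 49 = 65
  J = 249 − 3·65 = 54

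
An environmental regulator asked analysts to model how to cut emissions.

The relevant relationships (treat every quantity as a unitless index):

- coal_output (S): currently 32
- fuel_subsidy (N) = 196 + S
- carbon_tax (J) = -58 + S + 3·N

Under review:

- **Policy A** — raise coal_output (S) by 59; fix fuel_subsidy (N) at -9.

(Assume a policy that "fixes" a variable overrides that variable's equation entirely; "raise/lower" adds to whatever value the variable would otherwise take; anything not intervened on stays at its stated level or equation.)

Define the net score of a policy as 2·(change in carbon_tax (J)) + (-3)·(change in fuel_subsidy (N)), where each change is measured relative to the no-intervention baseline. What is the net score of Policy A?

-593

Baseline:
  S = 32
  N = 196 + 32 = 228
  J = -58 + 32 + 3·228 = 658
Policy A (S + 59, N := -9):
  S = 32 + 59 = 91
  N = -9
  J = -58 + 91 + 3·(-9) = 6
ΔJ = 6 − 658 = -652; ΔN = -9 − 228 = -237
Score = 2·(-652) + (-3)·(-237) = -593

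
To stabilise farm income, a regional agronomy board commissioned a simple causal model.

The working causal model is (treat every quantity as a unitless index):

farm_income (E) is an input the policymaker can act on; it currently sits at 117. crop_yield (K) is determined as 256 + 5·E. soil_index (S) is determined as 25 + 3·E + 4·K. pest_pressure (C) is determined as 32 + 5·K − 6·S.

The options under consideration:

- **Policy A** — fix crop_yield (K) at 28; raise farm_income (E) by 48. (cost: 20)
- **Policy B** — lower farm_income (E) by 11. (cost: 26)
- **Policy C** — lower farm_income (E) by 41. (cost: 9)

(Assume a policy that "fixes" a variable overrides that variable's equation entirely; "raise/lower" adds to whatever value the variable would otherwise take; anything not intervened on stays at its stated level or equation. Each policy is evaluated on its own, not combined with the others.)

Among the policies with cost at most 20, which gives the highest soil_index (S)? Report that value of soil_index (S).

2797

Policy A (K := 28, E + 48):
  E = 117 + 48 = 165
  K = 28
  S = 25 + 3·165 + 4·28 = 632
Policy C (E − 41):
  E = 117 − 41 = 76
  K = 256 + 5·76 = 636
  S = 25 + 3·76 + 4·636 = 2797
Comparing — Policy A: S=632, Policy C: S=2797. Highest is 2797 (Policy C).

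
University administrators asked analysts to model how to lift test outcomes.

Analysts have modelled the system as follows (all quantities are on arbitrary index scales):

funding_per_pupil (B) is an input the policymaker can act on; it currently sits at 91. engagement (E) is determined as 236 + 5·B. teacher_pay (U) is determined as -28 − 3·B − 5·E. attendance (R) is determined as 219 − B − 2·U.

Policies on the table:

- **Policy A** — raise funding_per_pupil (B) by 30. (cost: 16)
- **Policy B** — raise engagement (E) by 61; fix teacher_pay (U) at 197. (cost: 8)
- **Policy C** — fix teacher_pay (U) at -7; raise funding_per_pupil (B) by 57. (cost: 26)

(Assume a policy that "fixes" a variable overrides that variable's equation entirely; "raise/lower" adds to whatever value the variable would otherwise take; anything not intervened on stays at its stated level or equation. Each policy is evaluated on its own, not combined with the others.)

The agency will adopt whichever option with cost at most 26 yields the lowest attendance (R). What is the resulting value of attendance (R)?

Policy A (B + 30):
  B = 91 + 30 = 121
  E = 236 + 5·121 = 841
  U = -28 − 3·121 − 5·841 = -4596
  R = 219 − 121 − 2·(-4596) = 9290
Policy B (E + 61, U := 197):
  B = 91
  E = 236 + 5·91 (+61 from intervention) = 752
  U = 197
  R = 219 − 91 − 2·197 = -266
Policy C (U := -7, B + 57):
  B = 91 + 57 = 148
  E = 236 + 5·148 = 976
  U = -7
  R = 219 − 148 − 2·(-7) = 85
Comparing — Policy A: R=9290, Policy B: R=-266, Policy C: R=85. Lowest is -266 (Policy B).

-266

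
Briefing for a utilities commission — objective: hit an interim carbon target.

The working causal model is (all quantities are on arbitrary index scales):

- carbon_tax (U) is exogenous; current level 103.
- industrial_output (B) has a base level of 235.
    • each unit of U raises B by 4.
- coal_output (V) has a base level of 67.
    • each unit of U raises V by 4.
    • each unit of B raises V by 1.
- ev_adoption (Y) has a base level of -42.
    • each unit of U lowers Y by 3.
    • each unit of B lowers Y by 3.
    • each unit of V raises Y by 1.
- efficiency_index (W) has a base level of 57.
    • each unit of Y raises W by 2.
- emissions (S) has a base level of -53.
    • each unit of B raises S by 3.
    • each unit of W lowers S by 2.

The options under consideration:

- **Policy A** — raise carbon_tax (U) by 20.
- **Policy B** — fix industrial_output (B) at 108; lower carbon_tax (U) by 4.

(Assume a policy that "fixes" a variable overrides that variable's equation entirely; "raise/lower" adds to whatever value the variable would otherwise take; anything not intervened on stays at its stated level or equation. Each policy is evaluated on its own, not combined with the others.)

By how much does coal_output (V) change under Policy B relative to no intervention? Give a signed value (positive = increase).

-555

Baseline:
  U = 103
  B = 235 + 4·103 = 647
  V = 67 + 4·103 + 647 = 1126
Policy B (B := 108, U − 4):
  U = 103 − 4 = 99
  B = 108
  V = 67 + 4·99 + 108 = 571
Change in V: 571 − 1126 = -555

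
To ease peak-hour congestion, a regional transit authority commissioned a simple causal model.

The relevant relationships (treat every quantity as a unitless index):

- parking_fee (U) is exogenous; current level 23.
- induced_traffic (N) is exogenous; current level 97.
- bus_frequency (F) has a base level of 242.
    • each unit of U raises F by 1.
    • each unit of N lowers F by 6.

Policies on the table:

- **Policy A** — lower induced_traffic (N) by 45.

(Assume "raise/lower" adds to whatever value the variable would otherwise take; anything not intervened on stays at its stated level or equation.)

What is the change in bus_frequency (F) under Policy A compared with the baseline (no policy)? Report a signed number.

Baseline:
  U = 23
  N = 97
  F = 242 + 23 − 6·97 = -317
Policy A (N − 45):
  U = 23
  N = 97 − 45 = 52
  F = 242 + 23 − 6·52 = -47
Change in F: -47 − (-317) = 270

270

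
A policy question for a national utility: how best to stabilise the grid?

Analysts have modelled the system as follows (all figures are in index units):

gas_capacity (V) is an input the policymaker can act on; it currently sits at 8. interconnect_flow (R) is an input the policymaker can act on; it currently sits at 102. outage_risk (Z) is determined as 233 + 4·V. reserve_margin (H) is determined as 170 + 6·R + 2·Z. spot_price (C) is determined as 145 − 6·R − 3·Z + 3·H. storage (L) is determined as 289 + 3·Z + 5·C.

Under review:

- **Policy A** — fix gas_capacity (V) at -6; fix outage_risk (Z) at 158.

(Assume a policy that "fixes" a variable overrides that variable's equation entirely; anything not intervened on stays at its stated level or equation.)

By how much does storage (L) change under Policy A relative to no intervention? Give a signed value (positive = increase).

Baseline:
  V = 8
  R = 102
  Z = 233 + 4·8 = 265
  H = 170 + 6·102 + 2·265 = 1312
  C = 145 − 6·102 − 3·265 + 3·1312 = 2674
  L = 289 + 3·265 + 5·2674 = 14454
Policy A (V := -6, Z := 158):
  V = -6
  R = 102
  Z = 158
  H = 170 + 6·102 + 2·158 = 1098
  C = 145 − 6·102 − 3·158 + 3·1098 = 2353
  L = 289 + 3·158 + 5·2353 = 12528
Change in L: 12528 − 14454 = -1926

-1926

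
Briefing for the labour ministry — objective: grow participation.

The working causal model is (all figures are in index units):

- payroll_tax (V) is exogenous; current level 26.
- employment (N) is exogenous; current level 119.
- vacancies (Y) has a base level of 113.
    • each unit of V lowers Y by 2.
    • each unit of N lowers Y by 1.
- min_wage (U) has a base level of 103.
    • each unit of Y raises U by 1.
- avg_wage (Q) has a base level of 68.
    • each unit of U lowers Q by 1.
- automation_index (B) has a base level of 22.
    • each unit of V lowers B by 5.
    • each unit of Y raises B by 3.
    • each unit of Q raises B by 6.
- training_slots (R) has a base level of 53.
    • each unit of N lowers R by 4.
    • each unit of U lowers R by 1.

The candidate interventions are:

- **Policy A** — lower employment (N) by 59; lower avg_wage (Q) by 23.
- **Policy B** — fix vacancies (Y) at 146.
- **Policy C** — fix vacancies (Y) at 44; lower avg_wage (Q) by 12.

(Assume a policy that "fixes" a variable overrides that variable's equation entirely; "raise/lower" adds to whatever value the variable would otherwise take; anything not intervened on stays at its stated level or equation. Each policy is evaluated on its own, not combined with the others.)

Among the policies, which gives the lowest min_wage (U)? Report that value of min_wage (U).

104

Policy A (N − 59, Q − 23):
  V = 26
  N = 119 − 59 = 60
  Y = 113 − 2·26 − 60 = 1
  U = 103 + 1 = 104
Policy B (Y := 146):
  V = 26
  N = 119
  Y = 146
  U = 103 + 146 = 249
Policy C (Y := 44, Q − 12):
  V = 26
  N = 119
  Y = 44
  U = 103 + 44 = 147
Comparing — Policy A: U=104, Policy B: U=249, Policy C: U=147. Lowest is 104 (Policy A).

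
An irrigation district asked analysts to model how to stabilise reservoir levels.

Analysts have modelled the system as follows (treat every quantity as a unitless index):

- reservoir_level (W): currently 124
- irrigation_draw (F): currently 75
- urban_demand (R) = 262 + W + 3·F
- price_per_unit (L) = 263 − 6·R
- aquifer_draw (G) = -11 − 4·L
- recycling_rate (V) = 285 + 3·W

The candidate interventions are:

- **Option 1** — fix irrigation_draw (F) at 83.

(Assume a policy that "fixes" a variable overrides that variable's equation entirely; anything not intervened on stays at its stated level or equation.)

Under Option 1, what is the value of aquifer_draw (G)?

14177

Option 1 (F := 83):
  W = 124
  F = 83
  R = 262 + 124 + 3·83 = 635
  L = 263 − 6·635 = -3547
  G = -11 − 4·(-3547) = 14177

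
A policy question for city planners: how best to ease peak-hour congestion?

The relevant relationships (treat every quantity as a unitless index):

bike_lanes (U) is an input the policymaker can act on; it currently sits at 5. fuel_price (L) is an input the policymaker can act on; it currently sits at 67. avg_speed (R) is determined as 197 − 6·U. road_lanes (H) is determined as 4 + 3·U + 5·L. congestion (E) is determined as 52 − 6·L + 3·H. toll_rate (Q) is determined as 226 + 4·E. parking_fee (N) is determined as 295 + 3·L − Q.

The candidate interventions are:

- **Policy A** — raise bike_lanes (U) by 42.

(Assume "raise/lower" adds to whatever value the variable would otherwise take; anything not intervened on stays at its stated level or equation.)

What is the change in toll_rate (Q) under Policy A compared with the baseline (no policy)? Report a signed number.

1512

Baseline:
  U = 5
  L = 67
  H = 4 + 3·5 + 5·67 = 354
  E = 52 − 6·67 + 3·354 = 712
  Q = 226 + 4·712 = 3074
Policy A (U + 42):
  U = 5 + 42 = 47
  L = 67
  H = 4 + 3·47 + 5·67 = 480
  E = 52 − 6·67 + 3·480 = 1090
  Q = 226 + 4·1090 = 4586
Change in Q: 4586 − 3074 = 1512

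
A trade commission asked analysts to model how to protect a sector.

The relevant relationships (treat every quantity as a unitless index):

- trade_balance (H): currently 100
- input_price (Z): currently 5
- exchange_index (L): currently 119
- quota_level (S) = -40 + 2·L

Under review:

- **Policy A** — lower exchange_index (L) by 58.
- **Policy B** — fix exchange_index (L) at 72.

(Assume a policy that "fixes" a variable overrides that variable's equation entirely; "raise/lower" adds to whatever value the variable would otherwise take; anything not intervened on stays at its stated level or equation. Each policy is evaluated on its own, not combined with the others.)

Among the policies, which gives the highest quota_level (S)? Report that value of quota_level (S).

104

Policy A (L − 58):
  L = 119 − 58 = 61
  S = -40 + 2·61 = 82
Policy B (L := 72):
  L = 72
  S = -40 + 2·72 = 104
Comparing — Policy A: S=82, Policy B: S=104. Highest is 104 (Policy B).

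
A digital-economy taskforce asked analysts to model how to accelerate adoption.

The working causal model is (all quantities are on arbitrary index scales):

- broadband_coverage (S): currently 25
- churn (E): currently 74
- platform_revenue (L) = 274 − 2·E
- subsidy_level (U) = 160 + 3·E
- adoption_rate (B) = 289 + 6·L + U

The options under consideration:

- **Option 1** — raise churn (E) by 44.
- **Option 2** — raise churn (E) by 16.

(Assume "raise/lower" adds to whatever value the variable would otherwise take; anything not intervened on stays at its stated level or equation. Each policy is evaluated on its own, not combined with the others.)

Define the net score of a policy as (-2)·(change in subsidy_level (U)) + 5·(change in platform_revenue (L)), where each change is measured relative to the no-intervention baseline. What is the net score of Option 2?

-256

Baseline:
  E = 74
  L = 274 − 2·74 = 126
  U = 160 + 3·74 = 382
Option 2 (E + 16):
  E = 74 + 16 = 90
  L = 274 − 2·90 = 94
  U = 160 + 3·90 = 430
ΔU = 430 − 382 = 48; ΔL = 94 − 126 = -32
Score = (-2)·48 + 5·(-32) = -256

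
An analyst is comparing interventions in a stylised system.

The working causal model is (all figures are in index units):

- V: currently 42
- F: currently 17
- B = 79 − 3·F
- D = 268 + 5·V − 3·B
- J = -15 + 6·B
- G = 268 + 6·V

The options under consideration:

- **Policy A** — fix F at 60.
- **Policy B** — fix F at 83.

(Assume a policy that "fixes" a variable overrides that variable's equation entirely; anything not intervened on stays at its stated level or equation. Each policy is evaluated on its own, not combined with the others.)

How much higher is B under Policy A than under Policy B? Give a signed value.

69

Policy A (F := 60):
  F = 60
  B = 79 − 3·60 = -101
Policy B (F := 83):
  F = 83
  B = 79 − 3·83 = -170
B: -101 − (-170) = 69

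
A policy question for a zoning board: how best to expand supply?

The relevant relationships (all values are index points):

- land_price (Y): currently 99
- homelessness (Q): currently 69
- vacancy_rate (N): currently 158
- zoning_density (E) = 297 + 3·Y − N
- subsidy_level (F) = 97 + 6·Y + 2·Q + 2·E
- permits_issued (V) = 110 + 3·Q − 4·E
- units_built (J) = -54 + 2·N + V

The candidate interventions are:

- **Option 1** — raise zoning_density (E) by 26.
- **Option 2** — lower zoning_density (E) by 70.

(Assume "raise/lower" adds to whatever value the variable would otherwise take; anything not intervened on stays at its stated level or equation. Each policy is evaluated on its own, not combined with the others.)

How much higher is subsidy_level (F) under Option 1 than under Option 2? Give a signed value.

192

Option 1 (E + 26):
  Y = 99
  Q = 69
  N = 158
  E = 297 + 3·99 − 158 (+26 from intervention) = 462
  F = 97 + 6·99 + 2·69 + 2·462 = 1753
Option 2 (E − 70):
  Y = 99
  Q = 69
  N = 158
  E = 297 + 3·99 − 158 (−70 from intervention) = 366
  F = 97 + 6·99 + 2·69 + 2·366 = 1561
F: 1753 − 1561 = 192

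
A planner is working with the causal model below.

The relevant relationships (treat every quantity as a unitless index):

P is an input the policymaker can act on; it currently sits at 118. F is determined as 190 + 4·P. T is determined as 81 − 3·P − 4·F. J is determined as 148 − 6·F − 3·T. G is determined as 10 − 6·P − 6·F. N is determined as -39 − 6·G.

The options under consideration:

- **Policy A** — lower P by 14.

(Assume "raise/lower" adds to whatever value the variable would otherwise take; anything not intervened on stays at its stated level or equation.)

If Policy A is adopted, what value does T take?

-2655

Policy A (P − 14):
  P = 118 − 14 = 104
  F = 190 + 4·104 = 606
  T = 81 − 3·104 − 4·606 = -2655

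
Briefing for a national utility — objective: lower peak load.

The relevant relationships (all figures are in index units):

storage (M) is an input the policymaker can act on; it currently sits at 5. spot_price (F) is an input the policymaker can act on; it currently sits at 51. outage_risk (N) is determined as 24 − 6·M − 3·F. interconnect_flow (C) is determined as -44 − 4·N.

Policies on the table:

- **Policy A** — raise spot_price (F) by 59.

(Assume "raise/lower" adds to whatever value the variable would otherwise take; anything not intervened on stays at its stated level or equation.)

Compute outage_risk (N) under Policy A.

Policy A (F + 59):
  M = 5
  F = 51 + 59 = 110
  N = 24 − 6·5 − 3·110 = -336

-336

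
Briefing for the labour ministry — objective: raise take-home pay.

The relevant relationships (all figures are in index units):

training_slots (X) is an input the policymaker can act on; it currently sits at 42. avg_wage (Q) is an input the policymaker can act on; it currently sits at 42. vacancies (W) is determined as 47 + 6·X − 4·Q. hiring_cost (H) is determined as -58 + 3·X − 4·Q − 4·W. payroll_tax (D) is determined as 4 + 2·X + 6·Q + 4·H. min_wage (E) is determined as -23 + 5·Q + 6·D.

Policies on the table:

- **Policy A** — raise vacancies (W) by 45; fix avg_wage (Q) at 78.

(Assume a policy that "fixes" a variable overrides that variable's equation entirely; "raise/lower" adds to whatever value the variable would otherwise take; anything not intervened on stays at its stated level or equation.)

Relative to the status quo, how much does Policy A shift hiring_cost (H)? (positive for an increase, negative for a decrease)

252

Baseline:
  X = 42
  Q = 42
  W = 47 + 6·42 − 4·42 = 131
  H = -58 + 3·42 − 4·42 − 4·131 = -624
Policy A (W + 45, Q := 78):
  X = 42
  Q = 78
  W = 47 + 6·42 − 4·78 (+45 from intervention) = 32
  H = -58 + 3·42 − 4·78 − 4·32 = -372
Change in H: -372 − (-624) = 252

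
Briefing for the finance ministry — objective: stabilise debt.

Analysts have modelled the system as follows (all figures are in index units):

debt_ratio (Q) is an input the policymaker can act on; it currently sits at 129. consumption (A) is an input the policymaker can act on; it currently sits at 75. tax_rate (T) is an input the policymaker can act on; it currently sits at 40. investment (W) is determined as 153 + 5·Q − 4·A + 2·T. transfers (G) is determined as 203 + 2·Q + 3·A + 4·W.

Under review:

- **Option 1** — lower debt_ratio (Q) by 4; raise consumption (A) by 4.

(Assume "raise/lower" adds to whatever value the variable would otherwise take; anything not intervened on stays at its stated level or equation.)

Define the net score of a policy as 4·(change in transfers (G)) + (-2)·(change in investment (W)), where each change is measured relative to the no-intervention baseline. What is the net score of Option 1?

Baseline:
  Q = 129
  A = 75
  T = 40
  W = 153 + 5·129 − 4·75 + 2·40 = 578
  G = 203 + 2·129 + 3·75 + 4·578 = 2998
Option 1 (Q − 4, A + 4):
  Q = 129 − 4 = 125
  A = 75 + 4 = 79
  T = 40
  W = 153 + 5·125 − 4·79 + 2·40 = 542
  G = 203 + 2·125 + 3·79 + 4·542 = 2858
ΔG = 2858 − 2998 = -140; ΔW = 542 − 578 = -36
Score = 4·(-140) + (-2)·(-36) = -488

-488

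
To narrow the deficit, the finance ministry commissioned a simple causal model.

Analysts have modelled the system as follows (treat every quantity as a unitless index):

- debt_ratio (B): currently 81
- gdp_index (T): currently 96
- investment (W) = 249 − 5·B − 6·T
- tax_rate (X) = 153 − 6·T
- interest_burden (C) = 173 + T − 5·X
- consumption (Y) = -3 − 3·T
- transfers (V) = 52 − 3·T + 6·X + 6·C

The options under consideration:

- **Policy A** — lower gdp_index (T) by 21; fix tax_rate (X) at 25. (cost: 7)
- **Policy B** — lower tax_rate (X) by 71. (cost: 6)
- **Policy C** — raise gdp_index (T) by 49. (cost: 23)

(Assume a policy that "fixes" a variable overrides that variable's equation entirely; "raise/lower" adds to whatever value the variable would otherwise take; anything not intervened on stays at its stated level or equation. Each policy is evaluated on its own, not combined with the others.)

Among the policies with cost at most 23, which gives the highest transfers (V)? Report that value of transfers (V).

18733

Policy A (T − 21, X := 25):
  T = 96 − 21 = 75
  X = 25
  C = 173 + 75 − 5·25 = 123
  V = 52 − 3·75 + 6·25 + 6·123 = 715
Policy B (X − 71):
  T = 96
  X = 153 − 6·96 (−71 from intervention) = -494
  C = 173 + 96 − 5·(-494) = 2739
  V = 52 − 3·96 + 6·(-494) + 6·2739 = 13234
Policy C (T + 49):
  T = 96 + 49 = 145
  X = 153 − 6·145 = -717
  C = 173 + 145 − 5·(-717) = 3903
  V = 52 − 3·145 + 6·(-717) + 6·3903 = 18733
Comparing — Policy A: V=715, Policy B: V=13234, Policy C: V=18733. Highest is 18733 (Policy C).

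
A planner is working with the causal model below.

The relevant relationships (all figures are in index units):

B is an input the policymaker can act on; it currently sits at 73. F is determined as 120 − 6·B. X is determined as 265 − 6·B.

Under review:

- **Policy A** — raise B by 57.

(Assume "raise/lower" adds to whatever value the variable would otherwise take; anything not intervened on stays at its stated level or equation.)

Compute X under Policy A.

Policy A (B + 57):
  B = 73 + 57 = 130
  X = 265 − 6·130 = -515

-515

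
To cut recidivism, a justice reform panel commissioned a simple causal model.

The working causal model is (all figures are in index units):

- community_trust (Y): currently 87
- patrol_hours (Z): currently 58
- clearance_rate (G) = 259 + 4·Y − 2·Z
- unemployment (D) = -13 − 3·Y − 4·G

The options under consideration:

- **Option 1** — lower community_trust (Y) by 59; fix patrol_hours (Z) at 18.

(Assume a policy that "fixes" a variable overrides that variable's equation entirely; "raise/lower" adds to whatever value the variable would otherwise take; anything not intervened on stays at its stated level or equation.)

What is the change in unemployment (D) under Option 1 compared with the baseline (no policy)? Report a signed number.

Baseline:
  Y = 87
  Z = 58
  G = 259 + 4·87 − 2·58 = 491
  D = -13 − 3·87 − 4·491 = -2238
Option 1 (Y − 59, Z := 18):
  Y = 87 − 59 = 28
  Z = 18
  G = 259 + 4·28 − 2·18 = 335
  D = -13 − 3·28 − 4·335 = -1437
Change in D: -1437 − (-2238) = 801

801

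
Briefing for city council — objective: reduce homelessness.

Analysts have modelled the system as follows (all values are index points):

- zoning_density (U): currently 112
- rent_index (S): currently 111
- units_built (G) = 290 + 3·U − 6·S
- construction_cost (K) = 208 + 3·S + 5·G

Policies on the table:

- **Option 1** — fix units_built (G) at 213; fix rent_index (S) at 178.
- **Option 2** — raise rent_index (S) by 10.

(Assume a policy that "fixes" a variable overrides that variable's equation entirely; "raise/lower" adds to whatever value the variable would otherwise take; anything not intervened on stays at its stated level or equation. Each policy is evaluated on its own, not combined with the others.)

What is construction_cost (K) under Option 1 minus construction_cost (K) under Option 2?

Option 1 (G := 213, S := 178):
  U = 112
  S = 178
  G = 213
  K = 208 + 3·178 + 5·213 = 1807
Option 2 (S + 10):
  U = 112
  S = 111 + 10 = 121
  G = 290 + 3·112 − 6·121 = -100
  K = 208 + 3·121 + 5·(-100) = 71
K: 1807 − 71 = 1736

1736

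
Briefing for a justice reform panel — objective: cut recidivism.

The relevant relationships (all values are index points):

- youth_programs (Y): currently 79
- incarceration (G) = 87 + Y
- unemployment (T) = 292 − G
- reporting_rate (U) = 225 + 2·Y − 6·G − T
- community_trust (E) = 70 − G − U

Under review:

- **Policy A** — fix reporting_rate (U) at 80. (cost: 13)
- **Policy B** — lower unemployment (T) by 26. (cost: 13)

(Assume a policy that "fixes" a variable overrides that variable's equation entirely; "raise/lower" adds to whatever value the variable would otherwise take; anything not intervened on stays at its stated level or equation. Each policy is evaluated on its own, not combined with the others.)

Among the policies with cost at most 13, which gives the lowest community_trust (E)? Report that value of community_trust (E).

-176

Policy A (U := 80):
  Y = 79
  G = 87 + 79 = 166
  T = 292 − 166 = 126
  U = 80
  E = 70 − 166 − 80 = -176
Policy B (T − 26):
  Y = 79
  G = 87 + 79 = 166
  T = 292 − 166 (−26 from intervention) = 100
  U = 225 + 2·79 − 6·166 − 100 = -713
  E = 70 − 166 − (-713) = 617
Comparing — Policy A: E=-176, Policy B: E=617. Lowest is -176 (Policy A).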